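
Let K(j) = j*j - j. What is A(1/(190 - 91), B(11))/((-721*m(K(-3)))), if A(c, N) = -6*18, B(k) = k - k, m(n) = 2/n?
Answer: 648/721 ≈ 0.89875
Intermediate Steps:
K(j) = j² - j
B(k) = 0
A(c, N) = -108
A(1/(190 - 91), B(11))/((-721*m(K(-3)))) = -108/((-1442/((-3*(-1 - 3))))) = -108/((-1442/((-3*(-4))))) = -108/((-1442/12)) = -108/((-721*⅙)) = -108/(-721/6) = -108*(-6/721) = 648/721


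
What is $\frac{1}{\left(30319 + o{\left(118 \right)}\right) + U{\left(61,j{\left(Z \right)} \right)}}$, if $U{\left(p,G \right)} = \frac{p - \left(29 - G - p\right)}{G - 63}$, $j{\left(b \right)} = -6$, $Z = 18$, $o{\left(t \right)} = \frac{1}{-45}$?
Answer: $\frac{1035}{31378837} \approx 3.2984 \cdot 10^{-5}$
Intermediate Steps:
$o{\left(t \right)} = - \frac{1}{45}$
$U{\left(p,G \right)} = \frac{-29 + G + 2 p}{-63 + G}$ ($U{\left(p,G \right)} = \frac{p - \left(29 - G - p\right)}{-63 + G} = \frac{p + \left(-29 + G + p\right)}{-63 + G} = \frac{-29 + G + 2 p}{-63 + G}$)
$\frac{1}{\left(30319 + o{\left(118 \right)}\right) + U{\left(61,j{\left(Z \right)} \right)}} = \frac{1}{\left(30319 - \frac{1}{45}\right) + \frac{-29 - 6 + 2 \cdot 61}{-63 - 6}} = \frac{1}{\frac{1364354}{45} + \frac{-29 - 6 + 122}{-69}} = \frac{1}{\frac{1364354}{45} - \frac{29}{23}} = \frac{1}{\frac{31378837}{1035}} = \frac{1035}{31378837}$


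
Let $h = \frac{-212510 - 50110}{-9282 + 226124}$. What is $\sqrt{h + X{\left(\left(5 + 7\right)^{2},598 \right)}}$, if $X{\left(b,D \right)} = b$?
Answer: $\frac{3 \sqrt{186499949466}}{108421} \approx 11.949$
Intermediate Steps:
$h = - \frac{131310}{108421}$ ($h = - \frac{262620}{216842} = \left(-262620\right) \frac{1}{216842} = - \frac{131310}{108421} \approx -1.2111$)
$\sqrt{h + X{\left(\left(5 + 7\right)^{2},598 \right)}} = \sqrt{- \frac{131310}{108421} + \left(5 + 7\right)^{2}} = \sqrt{- \frac{131310}{108421} + 12^{2}} = \sqrt{- \frac{131310}{108421} + 144} = \sqrt{\frac{15481314}{108421}} = \frac{3 \sqrt{186499949466}}{108421}$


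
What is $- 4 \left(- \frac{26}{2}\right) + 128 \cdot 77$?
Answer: $9908$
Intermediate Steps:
$- 4 \left(- \frac{26}{2}\right) + 128 \cdot 77 = - 4 \left(\left(-26\right) \frac{1}{2}\right) + 9856 = \left(-4\right) \left(-13\right) + 9856 = 52 + 9856 = 9908$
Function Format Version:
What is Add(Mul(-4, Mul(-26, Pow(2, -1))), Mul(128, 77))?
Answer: 9908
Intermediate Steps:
Add(Mul(-4, Mul(-26, Pow(2, -1))), Mul(128, 77)) = Add(Mul(-4, Mul(-26, Rational(1, 2))), 9856) = Add(Mul(-4, -13), 9856) = Add(52, 9856) = 9908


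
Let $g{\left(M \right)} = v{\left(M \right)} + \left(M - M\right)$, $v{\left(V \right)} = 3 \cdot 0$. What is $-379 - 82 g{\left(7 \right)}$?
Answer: $-379$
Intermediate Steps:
$v{\left(V \right)} = 0$
$g{\left(M \right)} = 0$ ($g{\left(M \right)} = 0 + \left(M - M\right) = 0 + 0 = 0$)
$-379 - 82 g{\left(7 \right)} = -379 - 0 = -379 + 0 = -379$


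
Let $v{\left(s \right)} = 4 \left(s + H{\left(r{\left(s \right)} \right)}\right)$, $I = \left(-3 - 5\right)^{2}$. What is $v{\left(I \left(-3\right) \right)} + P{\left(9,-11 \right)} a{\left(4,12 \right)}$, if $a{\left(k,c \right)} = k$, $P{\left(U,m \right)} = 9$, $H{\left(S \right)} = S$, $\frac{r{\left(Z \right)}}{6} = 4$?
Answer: $-636$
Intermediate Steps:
$r{\left(Z \right)} = 24$ ($r{\left(Z \right)} = 6 \cdot 4 = 24$)
$I = 64$ ($I = \left(-8\right)^{2} = 64$)
$v{\left(s \right)} = 96 + 4 s$ ($v{\left(s \right)} = 4 \left(s + 24\right) = 4 \left(24 + s\right) = 96 + 4 s$)
$v{\left(I \left(-3\right) \right)} + P{\left(9,-11 \right)} a{\left(4,12 \right)} = \left(96 + 4 \cdot 64 \left(-3\right)\right) + 9 \cdot 4 = \left(96 + 4 \left(-192\right)\right) + 36 = \left(96 - 768\right) + 36 = -672 + 36 = -636$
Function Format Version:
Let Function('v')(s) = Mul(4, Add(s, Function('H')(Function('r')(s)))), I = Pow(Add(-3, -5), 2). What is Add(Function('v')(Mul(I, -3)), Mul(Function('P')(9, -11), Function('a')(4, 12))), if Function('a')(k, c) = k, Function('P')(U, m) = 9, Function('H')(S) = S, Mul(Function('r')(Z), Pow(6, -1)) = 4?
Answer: -636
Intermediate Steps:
Function('r')(Z) = 24 (Function('r')(Z) = Mul(6, 4) = 24)
I = 64 (I = Pow(-8, 2) = 64)
Function('v')(s) = Add(96, Mul(4, s)) (Function('v')(s) = Mul(4, Add(s, 24)) = Mul(4, Add(24, s)) = Add(96, Mul(4, s)))
Add(Function('v')(Mul(I, -3)), Mul(Function('P')(9, -11), Function('a')(4, 12))) = Add(Add(96, Mul(4, Mul(64, -3))), Mul(9, 4)) = Add(Add(96, Mul(4, -192)), 36) = Add(Add(96, -768), 36) = Add(-672, 36) = -636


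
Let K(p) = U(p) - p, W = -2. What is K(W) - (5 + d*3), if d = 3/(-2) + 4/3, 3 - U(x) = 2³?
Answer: -15/2 ≈ -7.5000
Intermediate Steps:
U(x) = -5 (U(x) = 3 - 1*2³ = 3 - 1*8 = 3 - 8 = -5)
K(p) = -5 - p
d = -⅙ (d = 3*(-½) + 4*(⅓) = -3/2 + 4/3 = -⅙ ≈ -0.16667)
K(W) - (5 + d*3) = (-5 - 1*(-2)) - (5 - ⅙*3) = (-5 + 2) - (5 - ½) = -3 - 1*9/2 = -3 - 9/2 = -15/2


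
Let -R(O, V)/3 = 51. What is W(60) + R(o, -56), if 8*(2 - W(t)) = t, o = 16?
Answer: -317/2 ≈ -158.50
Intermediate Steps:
R(O, V) = -153 (R(O, V) = -3*51 = -153)
W(t) = 2 - t/8
W(60) + R(o, -56) = (2 - 1/8*60) - 153 = (2 - 15/2) - 153 = -11/2 - 153 = -317/2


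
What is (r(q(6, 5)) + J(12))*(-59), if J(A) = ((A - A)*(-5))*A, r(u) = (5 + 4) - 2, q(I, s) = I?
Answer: -413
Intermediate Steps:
r(u) = 7 (r(u) = 9 - 2 = 7)
J(A) = 0 (J(A) = (0*(-5))*A = 0*A = 0)
(r(q(6, 5)) + J(12))*(-59) = (7 + 0)*(-59) = 7*(-59) = -413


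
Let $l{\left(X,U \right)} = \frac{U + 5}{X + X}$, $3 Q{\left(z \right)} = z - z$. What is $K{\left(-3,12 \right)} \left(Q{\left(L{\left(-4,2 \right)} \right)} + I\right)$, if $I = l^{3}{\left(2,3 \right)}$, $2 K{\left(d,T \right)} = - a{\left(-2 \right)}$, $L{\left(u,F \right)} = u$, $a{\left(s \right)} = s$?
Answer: $8$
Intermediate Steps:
$K{\left(d,T \right)} = 1$ ($K{\left(d,T \right)} = \frac{\left(-1\right) \left(-2\right)}{2} = \frac{1}{2} \cdot 2 = 1$)
$Q{\left(z \right)} = 0$ ($Q{\left(z \right)} = \frac{z - z}{3} = \frac{1}{3} \cdot 0 = 0$)
$l{\left(X,U \right)} = \frac{5 + U}{2 X}$
$I = 8$ ($I = \left(\frac{5 + 3}{2 \cdot 2}\right)^{3} = \left(\frac{1}{2} \cdot \frac{1}{2} \cdot 8\right)^{3} = 2^{3} = 8$)
$K{\left(-3,12 \right)} \left(Q{\left(L{\left(-4,2 \right)} \right)} + I\right) = 1 \left(0 + 8\right) = 1 \cdot 8 = 8$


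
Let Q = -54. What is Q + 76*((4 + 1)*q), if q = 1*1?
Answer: 326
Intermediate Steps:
q = 1
Q + 76*((4 + 1)*q) = -54 + 76*((4 + 1)*1) = -54 + 76*(5*1) = -54 + 76*5 = -54 + 380 = 326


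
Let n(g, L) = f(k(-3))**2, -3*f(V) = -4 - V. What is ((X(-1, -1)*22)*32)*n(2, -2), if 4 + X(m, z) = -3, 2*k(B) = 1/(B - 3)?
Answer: -680372/81 ≈ -8399.7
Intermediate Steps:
k(B) = 1/(2*(-3 + B)) (k(B) = 1/(2*(B - 3)) = 1/(2*(-3 + B)))
f(V) = 4/3 + V/3 (f(V) = -(-4 - V)/3 = 4/3 + V/3)
X(m, z) = -7 (X(m, z) = -4 - 3 = -7)
n(g, L) = 2209/1296 (n(g, L) = (4/3 + (1/(2*(-3 - 3)))/3)**2 = (4/3 + ((1/2)/(-6))/3)**2 = (4/3 + ((1/2)*(-1/6))/3)**2 = (4/3 + (1/3)*(-1/12))**2 = (4/3 - 1/36)**2 = (47/36)**2 = 2209/1296)
((X(-1, -1)*22)*32)*n(2, -2) = (-7*22*32)*(2209/1296) = -154*32*(2209/1296) = -4928*2209/1296 = -680372/81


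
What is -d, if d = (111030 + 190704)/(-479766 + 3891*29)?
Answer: 100578/122309 ≈ 0.82233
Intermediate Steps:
d = -100578/122309 (d = 301734/(-479766 + 112839) = 301734/(-366927) = 301734*(-1/366927) = -100578/122309 ≈ -0.82233)
-d = -1*(-100578/122309) = 100578/122309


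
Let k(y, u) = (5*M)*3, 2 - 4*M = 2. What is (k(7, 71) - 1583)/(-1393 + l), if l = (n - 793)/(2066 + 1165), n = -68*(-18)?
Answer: 5114673/4500352 ≈ 1.1365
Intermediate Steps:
n = 1224
M = 0 (M = ½ - ¼*2 = ½ - ½ = 0)
k(y, u) = 0 (k(y, u) = (5*0)*3 = 0*3 = 0)
l = 431/3231 (l = (1224 - 793)/(2066 + 1165) = 431/3231 ≈ 0.13340)
(k(7, 71) - 1583)/(-1393 + l) = (0 - 1583)/(-1393 + 431/3231) = -1583/(-4500352/3231) = -1583*(-3231/4500352) = 5114673/4500352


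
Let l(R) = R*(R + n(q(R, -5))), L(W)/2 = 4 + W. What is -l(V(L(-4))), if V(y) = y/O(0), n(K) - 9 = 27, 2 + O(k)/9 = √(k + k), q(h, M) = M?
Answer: 0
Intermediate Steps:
O(k) = -18 + 9*√2*√k (O(k) = -18 + 9*√(k + k) = -18 + 9*√(2*k) = -18 + 9*(√2*√k) = -18 + 9*√2*√k)
L(W) = 8 + 2*W (L(W) = 2*(4 + W) = 8 + 2*W)
n(K) = 36 (n(K) = 9 + 27 = 36)
V(y) = -y/18 (V(y) = y/(-18 + 9*√2*√0) = y/(-18 + 9*√2*0) = y/(-18 + 0) = y/(-18) = y*(-1/18) = -y/18)
l(R) = R*(36 + R) (l(R) = R*(R + 36) = R*(36 + R))
-l(V(L(-4))) = -(-(8 + 2*(-4))/18)*(36 - (8 + 2*(-4))/18) = -(-(8 - 8)/18)*(36 - (8 - 8)/18) = -(-1/18*0)*(36 - 1/18*0) = -0*(36 + 0) = -0*36 = -1*0 = 0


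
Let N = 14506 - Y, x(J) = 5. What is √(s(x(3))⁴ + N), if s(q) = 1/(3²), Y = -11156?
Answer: √168368383/81 ≈ 160.19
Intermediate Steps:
N = 25662 (N = 14506 - 1*(-11156) = 14506 + 11156 = 25662)
s(q) = ⅑ (s(q) = 1/9 = ⅑)
√(s(x(3))⁴ + N) = √((⅑)⁴ + 25662) = √(1/6561 + 25662) = √(168368383/6561) = √168368383/81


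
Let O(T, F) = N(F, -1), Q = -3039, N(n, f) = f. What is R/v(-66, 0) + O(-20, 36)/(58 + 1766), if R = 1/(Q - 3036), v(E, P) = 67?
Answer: -136283/247471200 ≈ -0.00055070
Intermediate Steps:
R = -1/6075 (R = 1/(-3039 - 3036) = 1/(-6075) = -1/6075 ≈ -0.00016461)
O(T, F) = -1
R/v(-66, 0) + O(-20, 36)/(58 + 1766) = -1/6075/67 - 1/(58 + 1766) = -1/6075*1/67 - 1/1824 = -1/407025 - 1*1/1824 = -1/407025 - 1/1824 = -136283/247471200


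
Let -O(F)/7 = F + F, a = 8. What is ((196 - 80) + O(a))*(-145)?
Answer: -580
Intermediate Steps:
O(F) = -14*F (O(F) = -7*(F + F) = -14*F)
((196 - 80) + O(a))*(-145) = ((196 - 80) - 14*8)*(-145) = (116 - 112)*(-145) = 4*(-145) = -580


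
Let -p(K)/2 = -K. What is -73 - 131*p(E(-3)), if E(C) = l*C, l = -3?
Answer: -2431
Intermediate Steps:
E(C) = -3*C
p(K) = 2*K (p(K) = -(-2)*K = 2*K)
-73 - 131*p(E(-3)) = -73 - 262*(-3*(-3)) = -73 - 262*9 = -73 - 131*18 = -73 - 2358 = -2431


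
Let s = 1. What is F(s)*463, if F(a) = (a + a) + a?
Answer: 1389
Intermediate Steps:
F(a) = 3*a (F(a) = 2*a + a = 3*a)
F(s)*463 = (3*1)*463 = 3*463 = 1389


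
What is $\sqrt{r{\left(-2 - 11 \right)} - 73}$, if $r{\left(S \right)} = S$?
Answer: $i \sqrt{86} \approx 9.2736 i$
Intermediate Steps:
$\sqrt{r{\left(-2 - 11 \right)} - 73} = \sqrt{\left(-2 - 11\right) - 73} = \sqrt{-13 - 73} = \sqrt{-86} = i \sqrt{86}$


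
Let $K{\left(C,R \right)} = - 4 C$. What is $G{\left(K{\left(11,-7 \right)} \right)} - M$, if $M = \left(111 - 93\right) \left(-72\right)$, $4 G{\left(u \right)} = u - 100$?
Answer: $1260$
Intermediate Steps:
$G{\left(u \right)} = -25 + \frac{u}{4}$ ($G{\left(u \right)} = \frac{u - 100}{4} = \frac{-100 + u}{4} = -25 + \frac{u}{4}$)
$M = -1296$ ($M = 18 \left(-72\right) = -1296$)
$G{\left(K{\left(11,-7 \right)} \right)} - M = \left(-25 + \frac{\left(-4\right) 11}{4}\right) - -1296 = \left(-25 + \frac{1}{4} \left(-44\right)\right) + 1296 = \left(-25 - 11\right) + 1296 = -36 + 1296 = 1260$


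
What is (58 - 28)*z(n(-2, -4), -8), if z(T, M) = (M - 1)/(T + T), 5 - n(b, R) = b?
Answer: -135/7 ≈ -19.286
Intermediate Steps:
n(b, R) = 5 - b
z(T, M) = (-1 + M)/(2*T) (z(T, M) = (-1 + M)/((2*T)) = (-1 + M)*(1/(2*T)) = (-1 + M)/(2*T))
(58 - 28)*z(n(-2, -4), -8) = (58 - 28)*((-1 - 8)/(2*(5 - 1*(-2)))) = 30*((½)*(-9)/(5 + 2)) = 30*((½)*(-9)/7) = 30*((½)*(⅐)*(-9)) = 30*(-9/14) = -135/7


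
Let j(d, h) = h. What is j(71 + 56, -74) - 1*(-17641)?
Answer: 17567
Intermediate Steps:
j(71 + 56, -74) - 1*(-17641) = -74 - 1*(-17641) = -74 + 17641 = 17567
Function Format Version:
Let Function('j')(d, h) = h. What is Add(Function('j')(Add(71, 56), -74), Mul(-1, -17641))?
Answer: 17567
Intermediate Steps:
Add(Function('j')(Add(71, 56), -74), Mul(-1, -17641)) = Add(-74, Mul(-1, -17641)) = Add(-74, 17641) = 17567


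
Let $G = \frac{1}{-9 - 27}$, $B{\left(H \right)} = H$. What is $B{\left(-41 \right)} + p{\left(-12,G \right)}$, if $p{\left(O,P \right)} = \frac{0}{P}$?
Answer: $-41$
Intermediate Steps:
$G = - \frac{1}{36}$ ($G = \frac{1}{-36} = - \frac{1}{36} \approx -0.027778$)
$p{\left(O,P \right)} = 0$
$B{\left(-41 \right)} + p{\left(-12,G \right)} = -41 + 0 = -41$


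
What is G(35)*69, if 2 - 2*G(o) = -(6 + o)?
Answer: 2967/2 ≈ 1483.5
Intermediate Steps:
G(o) = 4 + o/2 (G(o) = 1 - (-1)*(6 + o)/2 = 1 - (-6 - o)/2 = 1 + (3 + o/2) = 4 + o/2)
G(35)*69 = (4 + (½)*35)*69 = (4 + 35/2)*69 = (43/2)*69 = 2967/2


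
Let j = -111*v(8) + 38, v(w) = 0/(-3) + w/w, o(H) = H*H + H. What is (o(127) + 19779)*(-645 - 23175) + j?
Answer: -858353773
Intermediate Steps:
o(H) = H + H² (o(H) = H² + H = H + H²)
v(w) = 1 (v(w) = 0*(-⅓) + 1 = 0 + 1 = 1)
j = -73 (j = -111*1 + 38 = -111 + 38 = -73)
(o(127) + 19779)*(-645 - 23175) + j = (127*(1 + 127) + 19779)*(-645 - 23175) - 73 = (127*128 + 19779)*(-23820) - 73 = (16256 + 19779)*(-23820) - 73 = 36035*(-23820) - 73 = -858353700 - 73 = -858353773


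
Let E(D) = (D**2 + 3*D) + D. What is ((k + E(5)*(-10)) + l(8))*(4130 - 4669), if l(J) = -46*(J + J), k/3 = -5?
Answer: 647339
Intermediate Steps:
k = -15 (k = 3*(-5) = -15)
E(D) = D**2 + 4*D
l(J) = -92*J
((k + E(5)*(-10)) + l(8))*(4130 - 4669) = ((-15 + (5*(4 + 5))*(-10)) - 92*8)*(4130 - 4669) = ((-15 + (5*9)*(-10)) - 736)*(-539) = ((-15 + 45*(-10)) - 736)*(-539) = ((-15 - 450) - 736)*(-539) = (-465 - 736)*(-539) = -1201*(-539) = 647339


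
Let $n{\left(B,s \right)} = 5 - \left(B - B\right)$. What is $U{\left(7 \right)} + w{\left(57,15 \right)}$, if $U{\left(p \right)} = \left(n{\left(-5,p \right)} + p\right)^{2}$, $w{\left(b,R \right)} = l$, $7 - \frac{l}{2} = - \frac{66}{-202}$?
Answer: $\frac{15892}{101} \approx 157.35$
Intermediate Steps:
$l = \frac{1348}{101}$ ($l = 14 - 2 \left(- \frac{66}{-202}\right) = 14 - 2 \left(\left(-66\right) \left(- \frac{1}{202}\right)\right) = 14 - \frac{66}{101} = \frac{1348}{101} \approx 13.347$)
$n{\left(B,s \right)} = 5$ ($n{\left(B,s \right)} = 5 - 0 = 5 + 0 = 5$)
$w{\left(b,R \right)} = \frac{1348}{101}$
$U{\left(p \right)} = \left(5 + p\right)^{2}$
$U{\left(7 \right)} + w{\left(57,15 \right)} = \left(5 + 7\right)^{2} + \frac{1348}{101} = 12^{2} + \frac{1348}{101} = 144 + \frac{1348}{101} = \frac{15892}{101}$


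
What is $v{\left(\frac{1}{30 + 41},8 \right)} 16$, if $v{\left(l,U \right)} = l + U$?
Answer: $\frac{9104}{71} \approx 128.23$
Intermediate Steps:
$v{\left(l,U \right)} = U + l$
$v{\left(\frac{1}{30 + 41},8 \right)} 16 = \left(8 + \frac{1}{30 + 41}\right) 16 = \left(8 + \frac{1}{71}\right) 16 = \frac{569}{71} \cdot 16 = \frac{9104}{71}$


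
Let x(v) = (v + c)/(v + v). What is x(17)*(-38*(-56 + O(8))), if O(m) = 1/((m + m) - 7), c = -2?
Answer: 47785/51 ≈ 936.96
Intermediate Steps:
O(m) = 1/(-7 + 2*m) (O(m) = 1/(2*m - 7) = 1/(-7 + 2*m))
x(v) = (-2 + v)/(2*v) (x(v) = (v - 2)/(v + v) = (-2 + v)/((2*v)) = (-2 + v)*(1/(2*v)) = (-2 + v)/(2*v))
x(17)*(-38*(-56 + O(8))) = ((½)*(-2 + 17)/17)*(-38*(-56 + 1/(-7 + 2*8))) = ((½)*(1/17)*15)*(-38*(-56 + 1/(-7 + 16))) = 15*(-38*(-56 + 1/9))/34 = 15*(-38*(-56 + ⅑))/34 = 15*(-38*(-503/9))/34 = (15/34)*(19114/9) = 47785/51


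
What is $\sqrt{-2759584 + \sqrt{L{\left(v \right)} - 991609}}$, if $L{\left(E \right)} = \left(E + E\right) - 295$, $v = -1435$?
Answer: $\sqrt{-2759584 + i \sqrt{994774}} \approx 0.3 + 1661.2 i$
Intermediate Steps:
$L{\left(E \right)} = -295 + 2 E$ ($L{\left(E \right)} = 2 E - 295 = -295 + 2 E$)
$\sqrt{-2759584 + \sqrt{L{\left(v \right)} - 991609}} = \sqrt{-2759584 + \sqrt{\left(-295 + 2 \left(-1435\right)\right) - 991609}} = \sqrt{-2759584 + \sqrt{\left(-295 - 2870\right) - 991609}} = \sqrt{-2759584 + \sqrt{-3165 - 991609}} = \sqrt{-2759584 + \sqrt{-994774}} = \sqrt{-2759584 + i \sqrt{994774}}$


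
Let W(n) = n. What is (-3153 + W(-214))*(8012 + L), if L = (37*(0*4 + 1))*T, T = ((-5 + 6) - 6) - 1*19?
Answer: -23986508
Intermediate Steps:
T = -24 (T = (1 - 6) - 19 = -5 - 19 = -24)
L = -888 (L = (37*(0*4 + 1))*(-24) = (37*(0 + 1))*(-24) = (37*1)*(-24) = 37*(-24) = -888)
(-3153 + W(-214))*(8012 + L) = (-3153 - 214)*(8012 - 888) = -3367*7124 = -23986508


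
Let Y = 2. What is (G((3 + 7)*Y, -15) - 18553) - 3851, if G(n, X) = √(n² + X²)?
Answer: -22379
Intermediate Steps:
G(n, X) = √(X² + n²)
(G((3 + 7)*Y, -15) - 18553) - 3851 = (√((-15)² + ((3 + 7)*2)²) - 18553) - 3851 = (√(225 + (10*2)²) - 18553) - 3851 = (√(225 + 20²) - 18553) - 3851 = (√(225 + 400) - 18553) - 3851 = (√625 - 18553) - 3851 = (25 - 18553) - 3851 = -18528 - 3851 = -22379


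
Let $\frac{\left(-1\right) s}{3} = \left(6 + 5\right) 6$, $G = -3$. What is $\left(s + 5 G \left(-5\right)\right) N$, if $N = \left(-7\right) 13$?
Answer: $11193$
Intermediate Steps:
$N = -91$
$s = -198$ ($s = - 3 \left(6 + 5\right) 6 = - 3 \cdot 11 \cdot 6 = \left(-3\right) 66 = -198$)
$\left(s + 5 G \left(-5\right)\right) N = \left(-198 + 5 \left(-3\right) \left(-5\right)\right) \left(-91\right) = \left(-198 - -75\right) \left(-91\right) = \left(-198 + 75\right) \left(-91\right) = \left(-123\right) \left(-91\right) = 11193$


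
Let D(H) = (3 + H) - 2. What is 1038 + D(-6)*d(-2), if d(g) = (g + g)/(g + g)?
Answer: 1033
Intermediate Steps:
d(g) = 1 (d(g) = (2*g)/((2*g)) = (2*g)*(1/(2*g)) = 1)
D(H) = 1 + H
1038 + D(-6)*d(-2) = 1038 + (1 - 6)*1 = 1038 - 5*1 = 1038 - 5 = 1033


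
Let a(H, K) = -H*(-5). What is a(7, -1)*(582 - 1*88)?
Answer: 17290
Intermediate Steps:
a(H, K) = 5*H
a(7, -1)*(582 - 1*88) = (5*7)*(582 - 1*88) = 35*(582 - 88) = 35*494 = 17290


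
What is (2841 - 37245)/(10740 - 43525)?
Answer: 34404/32785 ≈ 1.0494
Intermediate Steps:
(2841 - 37245)/(10740 - 43525) = -34404/(-32785) = -34404*(-1/32785) = 34404/32785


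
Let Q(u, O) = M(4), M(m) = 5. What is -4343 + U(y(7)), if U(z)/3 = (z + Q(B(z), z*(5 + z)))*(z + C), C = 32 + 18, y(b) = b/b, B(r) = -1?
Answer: -3425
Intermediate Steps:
y(b) = 1
Q(u, O) = 5
C = 50
U(z) = 3*(5 + z)*(50 + z) (U(z) = 3*((z + 5)*(z + 50)) = 3*((5 + z)*(50 + z)) = 3*(5 + z)*(50 + z))
-4343 + U(y(7)) = -4343 + (750 + 3*1² + 165*1) = -4343 + (750 + 3*1 + 165) = -4343 + (750 + 3 + 165) = -4343 + 918 = -3425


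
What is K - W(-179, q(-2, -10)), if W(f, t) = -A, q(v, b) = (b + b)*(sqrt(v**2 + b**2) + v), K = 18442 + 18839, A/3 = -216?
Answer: 36633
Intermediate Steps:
A = -648 (A = 3*(-216) = -648)
K = 37281
q(v, b) = 2*b*(v + sqrt(b**2 + v**2)) (q(v, b) = (2*b)*(sqrt(b**2 + v**2) + v) = (2*b)*(v + sqrt(b**2 + v**2)) = 2*b*(v + sqrt(b**2 + v**2)))
W(f, t) = 648 (W(f, t) = -1*(-648) = 648)
K - W(-179, q(-2, -10)) = 37281 - 1*648 = 37281 - 648 = 36633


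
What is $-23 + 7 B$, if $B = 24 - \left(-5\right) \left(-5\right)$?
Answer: $-30$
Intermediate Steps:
$B = -1$ ($B = 24 - 25 = -1$)
$-23 + 7 B = -23 + 7 \left(-1\right) = -23 - 7 = -30$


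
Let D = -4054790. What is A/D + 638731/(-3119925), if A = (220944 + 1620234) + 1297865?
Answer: -2476699760653/2530128138150 ≈ -0.97888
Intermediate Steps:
A = 3139043 (A = 1841178 + 1297865 = 3139043)
A/D + 638731/(-3119925) = 3139043/(-4054790) + 638731/(-3119925) = 3139043*(-1/4054790) + 638731*(-1/3119925) = -3139043/4054790 - 638731/3119925 = -2476699760653/2530128138150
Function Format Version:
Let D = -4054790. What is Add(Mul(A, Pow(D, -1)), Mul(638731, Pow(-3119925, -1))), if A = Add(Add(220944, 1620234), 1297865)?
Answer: Rational(-2476699760653, 2530128138150) ≈ -0.97888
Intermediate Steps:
A = 3139043 (A = Add(1841178, 1297865) = 3139043)
Add(Mul(A, Pow(D, -1)), Mul(638731, Pow(-3119925, -1))) = Add(Mul(3139043, Pow(-4054790, -1)), Mul(638731, Pow(-3119925, -1))) = Add(Mul(3139043, Rational(-1, 4054790)), Mul(638731, Rational(-1, 3119925))) = Add(Rational(-3139043, 4054790), Rational(-638731, 3119925)) = Rational(-2476699760653, 2530128138150)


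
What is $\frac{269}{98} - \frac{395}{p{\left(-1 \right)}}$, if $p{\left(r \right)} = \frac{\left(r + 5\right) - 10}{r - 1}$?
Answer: $- \frac{37903}{294} \approx -128.92$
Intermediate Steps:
$p{\left(r \right)} = \frac{-5 + r}{-1 + r}$ ($p{\left(r \right)} = \frac{\left(5 + r\right) - 10}{-1 + r} = \frac{-5 + r}{-1 + r}$)
$\frac{269}{98} - \frac{395}{p{\left(-1 \right)}} = \frac{269}{98} - \frac{395}{\frac{1}{-1 - 1} \left(-5 - 1\right)} = 269 \cdot \frac{1}{98} - \frac{395}{\frac{1}{-2} \left(-6\right)} = \frac{269}{98} - \frac{395}{\left(- \frac{1}{2}\right) \left(-6\right)} = \frac{269}{98} - \frac{395}{3} = - \frac{37903}{294}$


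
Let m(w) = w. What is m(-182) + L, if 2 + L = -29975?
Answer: -30159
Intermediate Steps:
L = -29977 (L = -2 - 29975 = -29977)
m(-182) + L = -182 - 29977 = -30159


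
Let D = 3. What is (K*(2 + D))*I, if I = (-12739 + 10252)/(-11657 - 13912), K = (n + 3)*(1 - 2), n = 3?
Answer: -8290/2841 ≈ -2.9180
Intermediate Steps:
K = -6 (K = (3 + 3)*(1 - 2) = 6*(-1) = -6)
I = 829/8523 (I = -2487/(-25569) = -2487*(-1/25569) = 829/8523 ≈ 0.097266)
(K*(2 + D))*I = -6*(2 + 3)*(829/8523) = -6*5*(829/8523) = -30*829/8523 = -8290/2841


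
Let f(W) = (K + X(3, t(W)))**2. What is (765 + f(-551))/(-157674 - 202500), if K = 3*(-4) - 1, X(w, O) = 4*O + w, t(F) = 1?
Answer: -267/120058 ≈ -0.0022239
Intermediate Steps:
X(w, O) = w + 4*O
K = -13 (K = -12 - 1 = -13)
f(W) = 36 (f(W) = (-13 + (3 + 4*1))**2 = (-13 + (3 + 4))**2 = (-13 + 7)**2 = (-6)**2 = 36)
(765 + f(-551))/(-157674 - 202500) = (765 + 36)/(-157674 - 202500) = 801/(-360174) = 801*(-1/360174) = -267/120058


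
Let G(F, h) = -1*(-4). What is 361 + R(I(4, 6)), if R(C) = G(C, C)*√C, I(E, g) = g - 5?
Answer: 365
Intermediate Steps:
G(F, h) = 4
I(E, g) = -5 + g
R(C) = 4*√C
361 + R(I(4, 6)) = 361 + 4*√(-5 + 6) = 361 + 4*√1 = 361 + 4*1 = 361 + 4 = 365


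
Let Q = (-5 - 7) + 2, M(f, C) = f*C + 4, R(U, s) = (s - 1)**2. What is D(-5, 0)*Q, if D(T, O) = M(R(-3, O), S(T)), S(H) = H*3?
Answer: 110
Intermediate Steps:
R(U, s) = (-1 + s)**2
S(H) = 3*H
M(f, C) = 4 + C*f (M(f, C) = C*f + 4 = 4 + C*f)
D(T, O) = 4 + 3*T*(-1 + O)**2 (D(T, O) = 4 + (3*T)*(-1 + O)**2 = 4 + 3*T*(-1 + O)**2)
Q = -10 (Q = -12 + 2 = -10)
D(-5, 0)*Q = (4 + 3*(-5)*(-1 + 0)**2)*(-10) = (4 + 3*(-5)*(-1)**2)*(-10) = (4 + 3*(-5)*1)*(-10) = (4 - 15)*(-10) = -11*(-10) = 110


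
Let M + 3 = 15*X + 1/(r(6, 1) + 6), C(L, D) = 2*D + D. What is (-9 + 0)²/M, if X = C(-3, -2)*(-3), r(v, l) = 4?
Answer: 810/2671 ≈ 0.30326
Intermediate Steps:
C(L, D) = 3*D
X = 18 (X = (3*(-2))*(-3) = -6*(-3) = 18)
M = 2671/10 (M = -3 + (15*18 + 1/(4 + 6)) = -3 + (270 + 1/10) = -3 + (270 + ⅒) = -3 + 2701/10 = 2671/10 ≈ 267.10)
(-9 + 0)²/M = (-9 + 0)²/(2671/10) = (-9)²*(10/2671) = 81*(10/2671) = 810/2671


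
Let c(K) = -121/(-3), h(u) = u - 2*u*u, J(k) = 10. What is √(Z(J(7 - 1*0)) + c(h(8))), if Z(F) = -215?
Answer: 2*I*√393/3 ≈ 13.216*I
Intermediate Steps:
h(u) = u - 2*u²
c(K) = 121/3 (c(K) = -121*(-⅓) = 121/3)
√(Z(J(7 - 1*0)) + c(h(8))) = √(-215 + 121/3) = √(-524/3) = 2*I*√393/3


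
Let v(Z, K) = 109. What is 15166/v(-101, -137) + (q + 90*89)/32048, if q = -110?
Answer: 121725267/873308 ≈ 139.38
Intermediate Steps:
15166/v(-101, -137) + (q + 90*89)/32048 = 15166/109 + (-110 + 90*89)/32048 = 15166*(1/109) + (-110 + 8010)*(1/32048) = 15166/109 + 7900*(1/32048) = 15166/109 + 1975/8012 = 121725267/873308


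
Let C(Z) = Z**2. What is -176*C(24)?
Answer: -101376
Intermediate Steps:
-176*C(24) = -176*24**2 = -176*576 = -101376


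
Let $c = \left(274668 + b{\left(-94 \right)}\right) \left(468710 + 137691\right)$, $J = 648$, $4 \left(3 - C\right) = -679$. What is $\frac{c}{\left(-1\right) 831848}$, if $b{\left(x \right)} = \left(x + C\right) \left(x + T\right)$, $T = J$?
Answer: $- \frac{386029418991}{1663696} \approx -2.3203 \cdot 10^{5}$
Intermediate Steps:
$C = \frac{691}{4}$ ($C = 3 - - \frac{679}{4} = 3 + \frac{679}{4} = \frac{691}{4} \approx 172.75$)
$T = 648$
$b{\left(x \right)} = \left(648 + x\right) \left(\frac{691}{4} + x\right)$ ($b{\left(x \right)} = \left(x + \frac{691}{4}\right) \left(x + 648\right) = \left(\frac{691}{4} + x\right) \left(648 + x\right) = \left(648 + x\right) \left(\frac{691}{4} + x\right)$)
$c = \frac{386029418991}{2}$ ($c = \left(274668 + \left(111942 + \left(-94\right)^{2} + \frac{3283}{4} \left(-94\right)\right)\right) \left(468710 + 137691\right) = \left(274668 + \left(111942 + 8836 - \frac{154301}{2}\right)\right) 606401 = \left(274668 + \frac{87255}{2}\right) 606401 = \frac{636591}{2} \cdot 606401 = \frac{386029418991}{2} \approx 1.9301 \cdot 10^{11}$)
$\frac{c}{\left(-1\right) 831848} = \frac{386029418991}{2 \left(\left(-1\right) 831848\right)} = \frac{386029418991}{2 \left(-831848\right)} = \frac{386029418991}{2} \left(- \frac{1}{831848}\right) = - \frac{386029418991}{1663696}$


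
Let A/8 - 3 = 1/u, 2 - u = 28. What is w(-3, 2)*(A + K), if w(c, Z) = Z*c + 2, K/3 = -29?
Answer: 3292/13 ≈ 253.23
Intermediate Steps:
u = -26 (u = 2 - 1*28 = 2 - 28 = -26)
K = -87 (K = 3*(-29) = -87)
w(c, Z) = 2 + Z*c
A = 308/13 (A = 24 + 8/(-26) = 24 + 8*(-1/26) = 24 - 4/13 = 308/13 ≈ 23.692)
w(-3, 2)*(A + K) = (2 + 2*(-3))*(308/13 - 87) = (2 - 6)*(-823/13) = -4*(-823/13) = 3292/13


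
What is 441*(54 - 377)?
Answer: -142443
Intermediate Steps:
441*(54 - 377) = 441*(-323) = -142443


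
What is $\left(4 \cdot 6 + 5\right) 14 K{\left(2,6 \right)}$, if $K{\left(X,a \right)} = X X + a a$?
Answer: $16240$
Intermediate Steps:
$K{\left(X,a \right)} = X^{2} + a^{2}$
$\left(4 \cdot 6 + 5\right) 14 K{\left(2,6 \right)} = \left(4 \cdot 6 + 5\right) 14 \left(2^{2} + 6^{2}\right) = \left(24 + 5\right) 14 \left(4 + 36\right) = 29 \cdot 14 \cdot 40 = 406 \cdot 40 = 16240$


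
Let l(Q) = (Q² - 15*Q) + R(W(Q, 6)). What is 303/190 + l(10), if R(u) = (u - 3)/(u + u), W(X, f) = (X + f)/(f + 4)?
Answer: -74241/1520 ≈ -48.843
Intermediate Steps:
W(X, f) = (X + f)/(4 + f)
R(u) = (-3 + u)/(2*u) (R(u) = (-3 + u)/((2*u)) = (-3 + u)*(1/(2*u)) = (-3 + u)/(2*u))
l(Q) = Q² - 15*Q + (-12/5 + Q/10)/(2*(⅗ + Q/10)) (l(Q) = (Q² - 15*Q) + (-3 + (Q + 6)/(4 + 6))/(2*(((Q + 6)/(4 + 6)))) = (Q² - 15*Q) + (-3 + (6 + Q)/10)/(2*(((6 + Q)/10))) = (Q² - 15*Q) + (-3 + (⅗ + Q/10))/(2*(⅗ + Q/10)) = (Q² - 15*Q) + (-12/5 + Q/10)/(2*(⅗ + Q/10)) = Q² - 15*Q + (-12/5 + Q/10)/(2*(⅗ + Q/10)))
303/190 + l(10) = 303/190 + (-12 + (½)*10 + 10*(-15 + 10)*(6 + 10))/(6 + 10) = 303*(1/190) + (-12 + 5 + 10*(-5)*16)/16 = 303/190 + (-12 + 5 - 800)/16 = 303/190 + (1/16)*(-807) = 303/190 - 807/16 = -74241/1520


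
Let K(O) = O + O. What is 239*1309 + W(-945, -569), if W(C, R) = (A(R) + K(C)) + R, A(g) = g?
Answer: 309823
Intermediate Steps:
K(O) = 2*O
W(C, R) = 2*C + 2*R (W(C, R) = (R + 2*C) + R = 2*C + 2*R)
239*1309 + W(-945, -569) = 239*1309 + (2*(-945) + 2*(-569)) = 312851 + (-1890 - 1138) = 312851 - 3028 = 309823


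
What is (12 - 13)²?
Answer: 1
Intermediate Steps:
(12 - 13)² = (-1)² = 1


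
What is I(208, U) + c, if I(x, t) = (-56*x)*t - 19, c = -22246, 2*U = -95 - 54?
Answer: 845511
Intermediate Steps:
U = -149/2 (U = (-95 - 54)/2 = (½)*(-149) = -149/2 ≈ -74.500)
I(x, t) = -19 - 56*t*x (I(x, t) = -56*t*x - 19 = -19 - 56*t*x)
I(208, U) + c = (-19 - 56*(-149/2)*208) - 22246 = (-19 + 867776) - 22246 = 867757 - 22246 = 845511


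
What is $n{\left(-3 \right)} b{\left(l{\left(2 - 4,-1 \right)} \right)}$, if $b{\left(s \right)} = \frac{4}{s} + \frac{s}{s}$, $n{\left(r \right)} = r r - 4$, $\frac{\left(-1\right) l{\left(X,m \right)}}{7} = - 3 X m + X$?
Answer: $\frac{75}{14} \approx 5.3571$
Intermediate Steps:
$l{\left(X,m \right)} = - 7 X + 21 X m$ ($l{\left(X,m \right)} = - 7 \left(- 3 X m + X\right) = - 7 \left(X - 3 X m\right) = - 7 X + 21 X m$)
$n{\left(r \right)} = -4 + r^{2}$ ($n{\left(r \right)} = r^{2} - 4 = -4 + r^{2}$)
$b{\left(s \right)} = 1 + \frac{4}{s}$ ($b{\left(s \right)} = \frac{4}{s} + 1 = 1 + \frac{4}{s}$)
$n{\left(-3 \right)} b{\left(l{\left(2 - 4,-1 \right)} \right)} = \left(-4 + \left(-3\right)^{2}\right) \frac{4 + 7 \left(2 - 4\right) \left(-1 + 3 \left(-1\right)\right)}{7 \left(2 - 4\right) \left(-1 + 3 \left(-1\right)\right)} = \left(-4 + 9\right) \frac{4 + 7 \left(-2\right) \left(-1 - 3\right)}{7 \left(-2\right) \left(-1 - 3\right)} = 5 \frac{4 + 7 \left(-2\right) \left(-4\right)}{7 \left(-2\right) \left(-4\right)} = 5 \frac{4 + 56}{56} = 5 \cdot \frac{1}{56} \cdot 60 = 5 \cdot \frac{15}{14} = \frac{75}{14}$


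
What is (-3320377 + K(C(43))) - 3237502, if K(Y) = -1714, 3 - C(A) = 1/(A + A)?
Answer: -6559593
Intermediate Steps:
C(A) = 3 - 1/(2*A) (C(A) = 3 - 1/(A + A) = 3 - 1/(2*A))
(-3320377 + K(C(43))) - 3237502 = (-3320377 - 1714) - 3237502 = -3322091 - 3237502 = -6559593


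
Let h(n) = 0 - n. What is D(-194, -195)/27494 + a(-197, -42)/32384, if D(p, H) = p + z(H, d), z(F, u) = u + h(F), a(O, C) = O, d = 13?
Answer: -2481471/445182848 ≈ -0.0055740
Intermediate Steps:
h(n) = -n
z(F, u) = u - F
D(p, H) = 13 + p - H (D(p, H) = p + (13 - H) = 13 + p - H)
D(-194, -195)/27494 + a(-197, -42)/32384 = (13 - 194 - 1*(-195))/27494 - 197/32384 = (13 - 194 + 195)*(1/27494) - 197*1/32384 = 14*(1/27494) - 197/32384 = 7/13747 - 197/32384 = -2481471/445182848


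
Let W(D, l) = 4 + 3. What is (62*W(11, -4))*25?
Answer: 10850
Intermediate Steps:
W(D, l) = 7
(62*W(11, -4))*25 = (62*7)*25 = 434*25 = 10850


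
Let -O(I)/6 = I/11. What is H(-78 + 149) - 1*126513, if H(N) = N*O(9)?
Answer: -1395477/11 ≈ -1.2686e+5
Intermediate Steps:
O(I) = -6*I/11
H(N) = -54*N/11 (H(N) = N*(-6/11*9) = N*(-54/11) = -54*N/11)
H(-78 + 149) - 1*126513 = -54*(-78 + 149)/11 - 1*126513 = -54/11*71 - 126513 = -3834/11 - 126513 = -1395477/11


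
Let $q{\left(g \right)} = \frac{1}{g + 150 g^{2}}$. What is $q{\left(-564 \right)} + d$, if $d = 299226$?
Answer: $\frac{14277220290937}{47713836} \approx 2.9923 \cdot 10^{5}$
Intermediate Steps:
$q{\left(-564 \right)} + d = \frac{1}{\left(-564\right) \left(1 + 150 \left(-564\right)\right)} + 299226 = - \frac{1}{564 \left(1 - 84600\right)} + 299226 = - \frac{1}{564 \left(-84599\right)} + 299226 = \left(- \frac{1}{564}\right) \left(- \frac{1}{84599}\right) + 299226 = \frac{1}{47713836} + 299226 = \frac{14277220290937}{47713836}$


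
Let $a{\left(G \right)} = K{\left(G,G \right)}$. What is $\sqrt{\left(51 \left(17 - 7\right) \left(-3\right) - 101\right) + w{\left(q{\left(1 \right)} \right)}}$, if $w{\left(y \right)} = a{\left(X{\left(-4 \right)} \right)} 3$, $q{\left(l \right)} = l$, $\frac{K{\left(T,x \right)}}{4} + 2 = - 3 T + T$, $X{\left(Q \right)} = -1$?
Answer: $i \sqrt{1631} \approx 40.386 i$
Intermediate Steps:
$K{\left(T,x \right)} = -8 - 8 T$ ($K{\left(T,x \right)} = -8 + 4 \left(- 3 T + T\right) = -8 + 4 \left(- 2 T\right) = -8 - 8 T$)
$a{\left(G \right)} = -8 - 8 G$
$w{\left(y \right)} = 0$ ($w{\left(y \right)} = \left(-8 - -8\right) 3 = \left(-8 + 8\right) 3 = 0 \cdot 3 = 0$)
$\sqrt{\left(51 \left(17 - 7\right) \left(-3\right) - 101\right) + w{\left(q{\left(1 \right)} \right)}} = \sqrt{\left(51 \left(17 - 7\right) \left(-3\right) - 101\right) + 0} = \sqrt{\left(51 \cdot 10 \left(-3\right) - 101\right) + 0} = \sqrt{\left(51 \left(-30\right) - 101\right) + 0} = \sqrt{\left(-1530 - 101\right) + 0} = \sqrt{-1631 + 0} = \sqrt{-1631} = i \sqrt{1631}$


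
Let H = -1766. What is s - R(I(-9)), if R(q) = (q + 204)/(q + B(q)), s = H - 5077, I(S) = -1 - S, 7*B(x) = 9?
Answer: -446279/65 ≈ -6865.8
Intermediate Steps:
B(x) = 9/7 (B(x) = (⅐)*9 = 9/7)
s = -6843 (s = -1766 - 5077 = -6843)
R(q) = (204 + q)/(9/7 + q) (R(q) = (q + 204)/(q + 9/7) = (204 + q)/(9/7 + q))
s - R(I(-9)) = -6843 - 7*(204 + (-1 - 1*(-9)))/(9 + 7*(-1 - 1*(-9))) = -6843 - 7*(204 + (-1 + 9))/(9 + 7*(-1 + 9)) = -6843 - 7*(204 + 8)/(9 + 7*8) = -6843 - 7*212/(9 + 56) = -6843 - 7*212/65 = -6843 - 1*1484/65 = -6843 - 1484/65 = -446279/65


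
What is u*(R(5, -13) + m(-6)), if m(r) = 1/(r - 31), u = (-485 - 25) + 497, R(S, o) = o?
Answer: 6266/37 ≈ 169.35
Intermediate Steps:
u = -13 (u = -510 + 497 = -13)
m(r) = 1/(-31 + r)
u*(R(5, -13) + m(-6)) = -13*(-13 + 1/(-31 - 6)) = -13*(-13 + 1/(-37)) = -13*(-13 - 1/37) = -13*(-482/37) = 6266/37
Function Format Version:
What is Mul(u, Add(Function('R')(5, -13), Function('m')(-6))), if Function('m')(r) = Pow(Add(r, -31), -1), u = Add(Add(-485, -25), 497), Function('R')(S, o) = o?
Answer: Rational(6266, 37) ≈ 169.35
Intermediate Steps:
u = -13 (u = Add(-510, 497) = -13)
Function('m')(r) = Pow(Add(-31, r), -1)
Mul(u, Add(Function('R')(5, -13), Function('m')(-6))) = Mul(-13, Add(-13, Pow(Add(-31, -6), -1))) = Mul(-13, Add(-13, Pow(-37, -1))) = Mul(-13, Add(-13, Rational(-1, 37))) = Mul(-13, Rational(-482, 37)) = Rational(6266, 37)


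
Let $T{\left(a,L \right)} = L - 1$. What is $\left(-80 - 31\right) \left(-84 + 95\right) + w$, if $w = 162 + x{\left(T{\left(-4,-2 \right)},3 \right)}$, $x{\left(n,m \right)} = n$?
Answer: $-1062$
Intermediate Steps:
$T{\left(a,L \right)} = -1 + L$
$w = 159$ ($w = 162 - 3 = 159$)
$\left(-80 - 31\right) \left(-84 + 95\right) + w = \left(-80 - 31\right) \left(-84 + 95\right) + 159 = \left(-111\right) 11 + 159 = -1221 + 159 = -1062$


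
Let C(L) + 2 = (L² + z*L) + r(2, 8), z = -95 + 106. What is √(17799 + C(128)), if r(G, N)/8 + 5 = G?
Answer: √35565 ≈ 188.59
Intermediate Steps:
r(G, N) = -40 + 8*G
z = 11
C(L) = -26 + L² + 11*L (C(L) = -2 + ((L² + 11*L) + (-40 + 8*2)) = -2 + ((L² + 11*L) + (-40 + 16)) = -2 + ((L² + 11*L) - 24) = -2 + (-24 + L² + 11*L) = -26 + L² + 11*L)
√(17799 + C(128)) = √(17799 + (-26 + 128² + 11*128)) = √(17799 + (-26 + 16384 + 1408)) = √(17799 + 17766) = √35565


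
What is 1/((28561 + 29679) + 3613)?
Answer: 1/61853 ≈ 1.6167e-5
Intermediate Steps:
1/((28561 + 29679) + 3613) = 1/(58240 + 3613) = 1/61853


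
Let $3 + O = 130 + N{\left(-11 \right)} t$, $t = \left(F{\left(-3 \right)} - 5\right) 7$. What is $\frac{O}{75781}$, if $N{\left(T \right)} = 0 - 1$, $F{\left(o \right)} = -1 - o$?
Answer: $\frac{148}{75781} \approx 0.001953$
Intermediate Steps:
$t = -21$ ($t = \left(\left(-1 - -3\right) - 5\right) 7 = \left(\left(-1 + 3\right) - 5\right) 7 = \left(2 - 5\right) 7 = \left(-3\right) 7 = -21$)
$N{\left(T \right)} = -1$
$O = 148$ ($O = -3 + \left(130 - -21\right) = -3 + \left(130 + 21\right) = -3 + 151 = 148$)
$\frac{O}{75781} = \frac{148}{75781}$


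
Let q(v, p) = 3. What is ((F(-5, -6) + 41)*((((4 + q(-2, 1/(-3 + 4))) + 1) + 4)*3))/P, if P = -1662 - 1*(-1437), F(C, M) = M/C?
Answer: -844/125 ≈ -6.7520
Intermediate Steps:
P = -225 (P = -1662 + 1437 = -225)
((F(-5, -6) + 41)*((((4 + q(-2, 1/(-3 + 4))) + 1) + 4)*3))/P = ((-6/(-5) + 41)*((((4 + 3) + 1) + 4)*3))/(-225) = ((-6*(-⅕) + 41)*(((7 + 1) + 4)*3))*(-1/225) = ((6/5 + 41)*((8 + 4)*3))*(-1/225) = (211*(12*3)/5)*(-1/225) = ((211/5)*36)*(-1/225) = (7596/5)*(-1/225) = -844/125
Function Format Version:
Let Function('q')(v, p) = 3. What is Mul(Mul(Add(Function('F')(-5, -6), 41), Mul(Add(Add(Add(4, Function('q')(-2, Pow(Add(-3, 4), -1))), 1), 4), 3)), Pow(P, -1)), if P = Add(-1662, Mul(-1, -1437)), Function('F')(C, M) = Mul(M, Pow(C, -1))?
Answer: Rational(-844, 125) ≈ -6.7520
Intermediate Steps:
P = -225 (P = Add(-1662, 1437) = -225)
Mul(Mul(Add(Function('F')(-5, -6), 41), Mul(Add(Add(Add(4, Function('q')(-2, Pow(Add(-3, 4), -1))), 1), 4), 3)), Pow(P, -1)) = Mul(Mul(Add(Mul(-6, Pow(-5, -1)), 41), Mul(Add(Add(Add(4, 3), 1), 4), 3)), Pow(-225, -1)) = Mul(Mul(Add(Mul(-6, Rational(-1, 5)), 41), Mul(Add(Add(7, 1), 4), 3)), Rational(-1, 225)) = Mul(Mul(Add(Rational(6, 5), 41), Mul(Add(8, 4), 3)), Rational(-1, 225)) = Mul(Mul(Rational(211, 5), Mul(12, 3)), Rational(-1, 225)) = Mul(Mul(Rational(211, 5), 36), Rational(-1, 225)) = Mul(Rational(7596, 5), Rational(-1, 225)) = Rational(-844, 125)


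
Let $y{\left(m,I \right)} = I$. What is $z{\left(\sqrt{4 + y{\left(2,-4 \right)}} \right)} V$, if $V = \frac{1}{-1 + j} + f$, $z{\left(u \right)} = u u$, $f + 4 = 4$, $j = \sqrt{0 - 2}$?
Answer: $0$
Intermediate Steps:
$j = i \sqrt{2}$ ($j = \sqrt{-2} = i \sqrt{2} \approx 1.4142 i$)
$f = 0$ ($f = -4 + 4 = 0$)
$z{\left(u \right)} = u^{2}$
$V = \frac{1}{-1 + i \sqrt{2}}$ ($V = \frac{1}{-1 + i \sqrt{2}} + 0 = \frac{1}{-1 + i \sqrt{2}} \approx -0.33333 - 0.4714 i$)
$z{\left(\sqrt{4 + y{\left(2,-4 \right)}} \right)} V = \left(\sqrt{4 - 4}\right)^{2} \left(- \frac{i}{i + \sqrt{2}}\right) = \left(\sqrt{0}\right)^{2} \left(- \frac{i}{i + \sqrt{2}}\right) = 0^{2} \left(- \frac{i}{i + \sqrt{2}}\right) = 0 \left(- \frac{i}{i + \sqrt{2}}\right) = 0$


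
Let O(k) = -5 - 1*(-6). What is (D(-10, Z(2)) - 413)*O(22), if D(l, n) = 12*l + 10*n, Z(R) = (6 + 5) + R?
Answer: -403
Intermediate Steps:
Z(R) = 11 + R
D(l, n) = 10*n + 12*l
O(k) = 1 (O(k) = -5 + 6 = 1)
(D(-10, Z(2)) - 413)*O(22) = ((10*(11 + 2) + 12*(-10)) - 413)*1 = ((10*13 - 120) - 413)*1 = ((130 - 120) - 413)*1 = (10 - 413)*1 = -403*1 = -403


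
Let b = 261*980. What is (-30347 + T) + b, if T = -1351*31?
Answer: 183552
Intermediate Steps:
T = -41881
b = 255780
(-30347 + T) + b = (-30347 - 41881) + 255780 = -72228 + 255780 = 183552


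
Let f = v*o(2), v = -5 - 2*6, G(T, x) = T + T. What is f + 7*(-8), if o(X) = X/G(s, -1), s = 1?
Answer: -73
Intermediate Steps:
G(T, x) = 2*T
o(X) = X/2 (o(X) = X/((2*1)) = X/2)
v = -17 (v = -5 - 1*12 = -5 - 12 = -17)
f = -17 (f = -17*2/2 = -17*1 = -17)
f + 7*(-8) = -17 + 7*(-8) = -17 - 56 = -73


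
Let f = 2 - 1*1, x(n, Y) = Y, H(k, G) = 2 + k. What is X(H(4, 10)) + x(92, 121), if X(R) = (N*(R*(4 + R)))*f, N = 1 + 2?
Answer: 301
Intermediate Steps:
N = 3
f = 1 (f = 2 - 1 = 1)
X(R) = 3*R*(4 + R) (X(R) = (3*(R*(4 + R)))*1 = (3*R*(4 + R))*1 = 3*R*(4 + R))
X(H(4, 10)) + x(92, 121) = 3*(2 + 4)*(4 + (2 + 4)) + 121 = 3*6*(4 + 6) + 121 = 3*6*10 + 121 = 180 + 121 = 301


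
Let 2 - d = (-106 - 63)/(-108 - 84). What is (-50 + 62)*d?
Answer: 215/16 ≈ 13.438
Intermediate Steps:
d = 215/192 (d = 2 - (-106 - 63)/(-108 - 84) = 2 - (-169)/(-192) = 2 - (-169)*(-1)/192 = 2 - 1*169/192 = 2 - 169/192 = 215/192 ≈ 1.1198)
(-50 + 62)*d = (-50 + 62)*(215/192) = 12*(215/192) = 215/16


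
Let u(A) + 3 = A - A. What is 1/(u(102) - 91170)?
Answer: -1/91173 ≈ -1.0968e-5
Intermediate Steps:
u(A) = -3 (u(A) = -3 + (A - A) = -3 + 0 = -3)
1/(u(102) - 91170) = 1/(-3 - 91170) = 1/(-91173) = -1/91173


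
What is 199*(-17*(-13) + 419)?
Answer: 127360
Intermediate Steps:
199*(-17*(-13) + 419) = 199*(221 + 419) = 199*640 = 127360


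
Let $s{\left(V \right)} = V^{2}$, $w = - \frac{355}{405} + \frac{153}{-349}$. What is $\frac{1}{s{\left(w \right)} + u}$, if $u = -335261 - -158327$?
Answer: $- \frac{799136361}{141393011139590} \approx -5.6519 \cdot 10^{-6}$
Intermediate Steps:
$u = -176934$ ($u = -335261 + 158327 = -176934$)
$w = - \frac{37172}{28269}$ ($w = \left(-355\right) \frac{1}{405} + 153 \left(- \frac{1}{349}\right) = - \frac{71}{81} - \frac{153}{349} = - \frac{37172}{28269} \approx -1.3149$)
$\frac{1}{s{\left(w \right)} + u} = \frac{1}{\left(- \frac{37172}{28269}\right)^{2} - 176934} = \frac{1}{\frac{1381757584}{799136361} - 176934} = \frac{1}{- \frac{141393011139590}{799136361}} = - \frac{799136361}{141393011139590}$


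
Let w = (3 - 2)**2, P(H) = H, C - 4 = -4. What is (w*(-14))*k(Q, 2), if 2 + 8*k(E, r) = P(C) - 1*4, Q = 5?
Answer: 21/2 ≈ 10.500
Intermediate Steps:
C = 0 (C = 4 - 4 = 0)
w = 1 (w = 1**2 = 1)
k(E, r) = -3/4 (k(E, r) = -1/4 + (0 - 1*4)/8 = -1/4 + (0 - 4)/8 = -1/4 + (1/8)*(-4) = -1/4 - 1/2 = -3/4)
(w*(-14))*k(Q, 2) = (1*(-14))*(-3/4) = -14*(-3/4) = 21/2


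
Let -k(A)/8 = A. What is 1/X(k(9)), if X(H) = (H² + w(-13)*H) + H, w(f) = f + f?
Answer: 1/6984 ≈ 0.00014318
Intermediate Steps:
w(f) = 2*f
k(A) = -8*A
X(H) = H² - 25*H (X(H) = (H² + (2*(-13))*H) + H = (H² - 26*H) + H = H² - 25*H)
1/X(k(9)) = 1/((-8*9)*(-25 - 8*9)) = 1/(-72*(-25 - 72)) = 1/(-72*(-97)) = 1/6984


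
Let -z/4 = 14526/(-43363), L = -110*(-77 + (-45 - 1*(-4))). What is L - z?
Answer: 562793636/43363 ≈ 12979.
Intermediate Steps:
L = 12980 (L = -110*(-77 + (-45 + 4)) = -110*(-77 - 41) = -110*(-118) = 12980)
z = 58104/43363 (z = -58104/(-43363) = -58104*(-1)/43363 = -4*(-14526/43363) = 58104/43363 ≈ 1.3399)
L - z = 12980 - 1*58104/43363 = 12980 - 58104/43363 = 562793636/43363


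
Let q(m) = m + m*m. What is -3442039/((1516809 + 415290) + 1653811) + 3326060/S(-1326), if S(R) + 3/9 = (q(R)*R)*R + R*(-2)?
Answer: -6379887209842461169/6646562402701320010 ≈ -0.95988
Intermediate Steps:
q(m) = m + m**2
S(R) = -1/3 - 2*R + R**3*(1 + R) (S(R) = -1/3 + (((R*(1 + R))*R)*R + R*(-2)) = -1/3 + ((R**2*(1 + R))*R - 2*R) = -1/3 + (R**3*(1 + R) - 2*R) = -1/3 + (-2*R + R**3*(1 + R)) = -1/3 - 2*R + R**3*(1 + R))
-3442039/((1516809 + 415290) + 1653811) + 3326060/S(-1326) = -3442039/((1516809 + 415290) + 1653811) + 3326060/(-1/3 + (-1326)**3 + (-1326)**4 - 2*(-1326)) = -3442039/(1932099 + 1653811) + 3326060/(-1/3 - 2331473976 + 3091534492176 + 2652) = -3442039/3585910 + 3326060/(9267609062555/3) = -3442039*1/3585910 + 3326060*(3/9267609062555) = -3442039/3585910 + 1995636/1853521812511 = -6379887209842461169/6646562402701320010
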